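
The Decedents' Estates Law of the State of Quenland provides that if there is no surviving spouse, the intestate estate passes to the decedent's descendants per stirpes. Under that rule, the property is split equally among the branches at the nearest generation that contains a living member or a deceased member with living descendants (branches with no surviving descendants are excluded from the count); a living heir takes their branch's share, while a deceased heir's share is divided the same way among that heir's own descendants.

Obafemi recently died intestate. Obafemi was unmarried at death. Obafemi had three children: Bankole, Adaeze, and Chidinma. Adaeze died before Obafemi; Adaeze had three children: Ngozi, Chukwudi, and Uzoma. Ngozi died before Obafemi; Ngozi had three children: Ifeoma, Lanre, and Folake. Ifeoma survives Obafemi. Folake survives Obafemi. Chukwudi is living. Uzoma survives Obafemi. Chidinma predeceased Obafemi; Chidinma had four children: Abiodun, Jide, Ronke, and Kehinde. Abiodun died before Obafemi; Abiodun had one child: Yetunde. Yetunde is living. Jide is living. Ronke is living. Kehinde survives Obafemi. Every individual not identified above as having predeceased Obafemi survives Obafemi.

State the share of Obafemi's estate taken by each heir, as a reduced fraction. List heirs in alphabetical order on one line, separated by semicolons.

There is no surviving spouse, so the entire estate passes to Obafemi's descendants per stirpes.
The estate is divided into 3 equal shares of 1/3 among Bankole, Adaeze, Chidinma.
Bankole is living and takes 1/3.
Adaeze predeceased; the 1/3 allotted to Adaeze's branch passes to Adaeze's issue by representation.
The 1/3 is divided into 3 equal shares of 1/9 among Ngozi, Chukwudi, Uzoma.
Ngozi predeceased; the 1/9 allotted to Ngozi's branch passes to Ngozi's issue by representation.
The 1/9 is divided into 3 equal shares of 1/27 among Ifeoma, Lanre, Folake.
Ifeoma is living and takes 1/27.
Lanre is living and takes 1/27.
Folake is living and takes 1/27.
Chukwudi is living and takes 1/9.
Uzoma is living and takes 1/9.
Chidinma predeceased; the 1/3 allotted to Chidinma's branch passes to Chidinma's issue by representation.
The 1/3 is divided into 4 equal shares of 1/12 among Abiodun, Jide, Ronke, Kehinde.
Abiodun predeceased; the 1/12 allotted to Abiodun's branch passes to Abiodun's issue by representation.
Yetunde is the sole taker at this level and receives the full 1/12.
Jide is living and takes 1/12.
Ronke is living and takes 1/12.
Kehinde is living and takes 1/12.

Bankole 1/3; Chukwudi 1/9; Folake 1/27; Ifeoma 1/27; Jide 1/12; Kehinde 1/12; Lanre 1/27; Ronke 1/12; Uzoma 1/9; Yetunde 1/12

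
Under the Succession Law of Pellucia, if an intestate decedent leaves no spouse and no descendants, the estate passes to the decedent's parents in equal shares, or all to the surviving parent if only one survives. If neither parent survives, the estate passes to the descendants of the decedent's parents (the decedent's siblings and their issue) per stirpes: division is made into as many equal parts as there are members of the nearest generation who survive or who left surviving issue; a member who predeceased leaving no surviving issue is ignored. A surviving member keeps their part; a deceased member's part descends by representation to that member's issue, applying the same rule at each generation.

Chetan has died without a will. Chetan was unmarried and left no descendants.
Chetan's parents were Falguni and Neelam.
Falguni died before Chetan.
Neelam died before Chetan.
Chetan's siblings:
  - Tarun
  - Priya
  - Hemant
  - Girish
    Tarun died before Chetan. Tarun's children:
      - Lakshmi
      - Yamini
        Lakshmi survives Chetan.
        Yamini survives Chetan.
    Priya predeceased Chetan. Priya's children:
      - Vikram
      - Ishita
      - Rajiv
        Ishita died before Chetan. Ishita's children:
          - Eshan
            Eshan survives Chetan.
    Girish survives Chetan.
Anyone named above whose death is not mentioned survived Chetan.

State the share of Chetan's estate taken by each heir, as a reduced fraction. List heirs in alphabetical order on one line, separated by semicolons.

Eshan 1/12; Girish 1/4; Hemant 1/4; Lakshmi 1/8; Rajiv 1/12; Vikram 1/12; Yamini 1/8

Neither parent survives and there are no descendants, so the estate passes to Chetan's siblings and their issue per stirpes.
The estate is divided into 4 equal shares of 1/4 among Tarun, Priya, Hemant, Girish.
Tarun predeceased; the 1/4 allotted to Tarun's branch passes to Tarun's issue by representation.
The 1/4 is divided into 2 equal shares of 1/8 among Lakshmi, Yamini.
Lakshmi is living and takes 1/8.
Yamini is living and takes 1/8.
Priya predeceased; the 1/4 allotted to Priya's branch passes to Priya's issue by representation.
The 1/4 is divided into 3 equal shares of 1/12 among Vikram, Ishita, Rajiv.
Vikram is living and takes 1/12.
Ishita predeceased; the 1/12 allotted to Ishita's branch passes to Ishita's issue by representation.
Eshan is the sole taker at this level and receives the full 1/12.
Rajiv is living and takes 1/12.
Hemant is living and takes 1/4.
Girish is living and takes 1/4.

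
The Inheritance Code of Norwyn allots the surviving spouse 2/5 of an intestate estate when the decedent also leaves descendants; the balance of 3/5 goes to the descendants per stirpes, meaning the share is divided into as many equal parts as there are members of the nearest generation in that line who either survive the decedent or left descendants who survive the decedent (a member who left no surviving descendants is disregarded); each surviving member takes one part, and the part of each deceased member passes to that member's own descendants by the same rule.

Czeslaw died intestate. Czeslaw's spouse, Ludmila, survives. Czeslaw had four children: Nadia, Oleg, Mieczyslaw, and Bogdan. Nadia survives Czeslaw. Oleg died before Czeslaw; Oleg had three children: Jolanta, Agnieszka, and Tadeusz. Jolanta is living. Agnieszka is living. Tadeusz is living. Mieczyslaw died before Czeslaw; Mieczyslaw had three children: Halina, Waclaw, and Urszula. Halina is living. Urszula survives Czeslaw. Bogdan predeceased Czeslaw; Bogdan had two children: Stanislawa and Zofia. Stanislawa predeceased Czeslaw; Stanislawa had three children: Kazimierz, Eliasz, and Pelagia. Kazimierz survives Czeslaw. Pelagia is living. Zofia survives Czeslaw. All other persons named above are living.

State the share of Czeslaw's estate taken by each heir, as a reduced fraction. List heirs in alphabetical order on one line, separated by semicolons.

Ludmila, as surviving spouse, takes 2/5.
The remaining 3/5 passes to Czeslaw's descendants per stirpes.
The 3/5 is divided into 4 equal shares of 3/20 among Nadia, Oleg, Mieczyslaw, Bogdan.
Nadia is living and takes 3/20.
Oleg predeceased; the 3/20 allotted to Oleg's branch passes to Oleg's issue by representation.
The 3/20 is divided into 3 equal shares of 1/20 among Jolanta, Agnieszka, Tadeusz.
Jolanta is living and takes 1/20.
Agnieszka is living and takes 1/20.
Tadeusz is living and takes 1/20.
Mieczyslaw predeceased; the 3/20 allotted to Mieczyslaw's branch passes to Mieczyslaw's issue by representation.
The 3/20 is divided into 3 equal shares of 1/20 among Halina, Waclaw, Urszula.
Halina is living and takes 1/20.
Waclaw is living and takes 1/20.
Urszula is living and takes 1/20.
Bogdan predeceased; the 3/20 allotted to Bogdan's branch passes to Bogdan's issue by representation.
The 3/20 is divided into 2 equal shares of 3/40 among Stanislawa, Zofia.
Stanislawa predeceased; the 3/40 allotted to Stanislawa's branch passes to Stanislawa's issue by representation.
The 3/40 is divided into 3 equal shares of 1/40 among Kazimierz, Eliasz, Pelagia.
Kazimierz is living and takes 1/40.
Eliasz is living and takes 1/40.
Pelagia is living and takes 1/40.
Zofia is living and takes 3/40.

Agnieszka 1/20; Eliasz 1/40; Halina 1/20; Jolanta 1/20; Kazimierz 1/40; Ludmila 2/5; Nadia 3/20; Pelagia 1/40; Tadeusz 1/20; Urszula 1/20; Waclaw 1/20; Zofia 3/40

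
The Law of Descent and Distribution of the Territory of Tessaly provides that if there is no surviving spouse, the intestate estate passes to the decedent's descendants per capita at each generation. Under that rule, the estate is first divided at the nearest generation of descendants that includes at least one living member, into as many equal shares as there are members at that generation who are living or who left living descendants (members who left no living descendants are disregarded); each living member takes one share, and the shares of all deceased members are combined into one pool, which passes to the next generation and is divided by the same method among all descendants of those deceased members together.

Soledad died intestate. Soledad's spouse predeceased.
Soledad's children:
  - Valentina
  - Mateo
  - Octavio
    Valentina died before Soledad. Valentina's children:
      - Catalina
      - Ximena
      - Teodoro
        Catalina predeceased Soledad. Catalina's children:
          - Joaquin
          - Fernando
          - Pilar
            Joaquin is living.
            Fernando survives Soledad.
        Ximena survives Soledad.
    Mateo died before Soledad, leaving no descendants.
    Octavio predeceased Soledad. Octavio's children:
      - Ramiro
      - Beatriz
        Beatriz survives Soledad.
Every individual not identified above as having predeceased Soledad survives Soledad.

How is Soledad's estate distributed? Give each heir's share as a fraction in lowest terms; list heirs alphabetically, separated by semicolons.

There is no surviving spouse, so the entire estate passes to Soledad's descendants per capita at each generation.
No one at generation 1 (Valentina, Octavio) is living; moving to the next generation.
At generation 2 (Catalina, Ximena, Teodoro, Ramiro, Beatriz) there are 5 shares of (1)/5 = 1/5 each.
Living: Ximena, Teodoro, Ramiro, and Beatriz — each takes 1/5.
Deceased: Catalina. That 1/5 share is carried to generation 3.
At generation 3 (Joaquin, Fernando, Pilar) there are 3 shares of (1/5)/3 = 1/15 each.
Living: Joaquin, Fernando, and Pilar — each takes 1/15.

Beatriz 1/5; Fernando 1/15; Joaquin 1/15; Pilar 1/15; Ramiro 1/5; Teodoro 1/5; Ximena 1/5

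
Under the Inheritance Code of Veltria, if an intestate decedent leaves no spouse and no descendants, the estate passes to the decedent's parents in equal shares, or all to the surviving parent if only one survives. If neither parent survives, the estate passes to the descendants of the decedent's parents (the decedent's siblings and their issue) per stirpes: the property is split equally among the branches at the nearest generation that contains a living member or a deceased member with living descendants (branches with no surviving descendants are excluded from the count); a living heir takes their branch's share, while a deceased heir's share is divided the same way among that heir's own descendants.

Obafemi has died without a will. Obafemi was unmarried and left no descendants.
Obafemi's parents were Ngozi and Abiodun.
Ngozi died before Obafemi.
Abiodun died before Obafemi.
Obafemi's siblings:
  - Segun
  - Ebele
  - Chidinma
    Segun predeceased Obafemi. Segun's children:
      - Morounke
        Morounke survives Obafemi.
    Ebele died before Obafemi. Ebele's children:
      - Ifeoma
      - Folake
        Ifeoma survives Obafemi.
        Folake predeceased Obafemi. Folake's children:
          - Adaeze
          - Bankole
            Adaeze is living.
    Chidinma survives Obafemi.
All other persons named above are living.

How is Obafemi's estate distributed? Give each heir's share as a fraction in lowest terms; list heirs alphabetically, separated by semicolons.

Adaeze 1/12; Bankole 1/12; Chidinma 1/3; Ifeoma 1/6; Morounke 1/3

Neither parent survives and there are no descendants, so the estate passes to Obafemi's siblings and their issue per stirpes.
The estate is divided into 3 equal shares of 1/3 among Segun, Ebele, Chidinma.
Segun predeceased; the 1/3 allotted to Segun's branch passes to Segun's issue by representation.
Morounke is the sole taker at this level and receives the full 1/3.
Ebele predeceased; the 1/3 allotted to Ebele's branch passes to Ebele's issue by representation.
The 1/3 is divided into 2 equal shares of 1/6 among Ifeoma, Folake.
Ifeoma is living and takes 1/6.
Folake predeceased; the 1/6 allotted to Folake's branch passes to Folake's issue by representation.
The 1/6 is divided into 2 equal shares of 1/12 among Adaeze, Bankole.
Adaeze is living and takes 1/12.
Bankole is living and takes 1/12.
Chidinma is living and takes 1/3.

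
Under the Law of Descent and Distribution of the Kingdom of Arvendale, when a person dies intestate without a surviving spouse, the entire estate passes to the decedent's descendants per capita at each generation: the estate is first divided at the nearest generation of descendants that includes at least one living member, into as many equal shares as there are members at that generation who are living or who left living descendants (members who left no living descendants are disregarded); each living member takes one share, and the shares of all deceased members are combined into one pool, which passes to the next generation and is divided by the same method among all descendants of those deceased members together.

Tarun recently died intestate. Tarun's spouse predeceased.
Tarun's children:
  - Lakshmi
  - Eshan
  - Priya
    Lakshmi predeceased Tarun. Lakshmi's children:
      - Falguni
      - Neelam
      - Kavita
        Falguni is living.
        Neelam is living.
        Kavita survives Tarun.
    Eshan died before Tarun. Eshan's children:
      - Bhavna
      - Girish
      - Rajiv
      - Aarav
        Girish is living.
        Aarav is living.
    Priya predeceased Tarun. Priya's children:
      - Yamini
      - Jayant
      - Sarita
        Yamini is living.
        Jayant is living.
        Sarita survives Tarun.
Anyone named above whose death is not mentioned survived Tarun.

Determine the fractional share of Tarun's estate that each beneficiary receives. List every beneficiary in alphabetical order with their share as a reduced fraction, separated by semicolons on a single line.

There is no surviving spouse, so the entire estate passes to Tarun's descendants per capita at each generation.
No one at generation 1 (Lakshmi, Eshan, Priya) is living; moving to the next generation.
At generation 2 (Falguni, Neelam, Kavita, Bhavna, Girish, Rajiv, Aarav, Yamini, Jayant, Sarita) there are 10 shares of (1)/10 = 1/10 each.
Living: Falguni, Neelam, Kavita, Bhavna, Girish, Rajiv, Aarav, Yamini, Jayant, and Sarita — each takes 1/10.

Aarav 1/10; Bhavna 1/10; Falguni 1/10; Girish 1/10; Jayant 1/10; Kavita 1/10; Neelam 1/10; Rajiv 1/10; Sarita 1/10; Yamini 1/10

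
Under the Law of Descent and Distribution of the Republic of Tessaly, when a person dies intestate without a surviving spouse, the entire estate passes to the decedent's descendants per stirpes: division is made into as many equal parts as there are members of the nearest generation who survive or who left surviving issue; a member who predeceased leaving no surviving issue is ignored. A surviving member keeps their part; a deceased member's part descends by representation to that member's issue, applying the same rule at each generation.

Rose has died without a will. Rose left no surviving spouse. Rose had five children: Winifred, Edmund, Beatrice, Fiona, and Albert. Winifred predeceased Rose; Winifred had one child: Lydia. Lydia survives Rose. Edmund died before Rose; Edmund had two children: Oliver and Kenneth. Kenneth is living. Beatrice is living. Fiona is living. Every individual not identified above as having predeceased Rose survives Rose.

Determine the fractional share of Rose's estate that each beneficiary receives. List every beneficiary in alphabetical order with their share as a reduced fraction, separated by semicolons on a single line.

There is no surviving spouse, so the entire estate passes to Rose's descendants per stirpes.
The estate is divided into 5 equal shares of 1/5 among Winifred, Edmund, Beatrice, Fiona, Albert.
Winifred predeceased; the 1/5 allotted to Winifred's branch passes to Winifred's issue by representation.
Lydia is the sole taker at this level and receives the full 1/5.
Edmund predeceased; the 1/5 allotted to Edmund's branch passes to Edmund's issue by representation.
The 1/5 is divided into 2 equal shares of 1/10 among Oliver, Kenneth.
Oliver is living and takes 1/10.
Kenneth is living and takes 1/10.
Beatrice is living and takes 1/5.
Fiona is living and takes 1/5.
Albert is living and takes 1/5.

Albert 1/5; Beatrice 1/5; Fiona 1/5; Kenneth 1/10; Lydia 1/5; Oliver 1/10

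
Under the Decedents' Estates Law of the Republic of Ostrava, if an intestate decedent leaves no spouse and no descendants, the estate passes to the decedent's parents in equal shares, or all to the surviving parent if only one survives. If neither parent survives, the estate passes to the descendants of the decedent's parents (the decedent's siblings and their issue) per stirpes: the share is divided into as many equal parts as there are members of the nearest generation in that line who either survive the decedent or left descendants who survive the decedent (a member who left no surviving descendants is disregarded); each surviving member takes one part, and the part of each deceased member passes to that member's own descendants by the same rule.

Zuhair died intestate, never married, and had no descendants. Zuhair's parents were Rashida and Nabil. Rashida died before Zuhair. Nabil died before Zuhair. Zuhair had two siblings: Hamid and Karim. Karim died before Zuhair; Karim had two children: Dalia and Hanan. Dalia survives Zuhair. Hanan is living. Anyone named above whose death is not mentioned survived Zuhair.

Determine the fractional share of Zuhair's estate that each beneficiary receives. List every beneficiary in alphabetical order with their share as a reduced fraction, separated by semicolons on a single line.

Neither parent survives and there are no descendants, so the estate passes to Zuhair's siblings and their issue per stirpes.
The estate is divided into 2 equal shares of 1/2 among Hamid, Karim.
Hamid is living and takes 1/2.
Karim predeceased; the 1/2 allotted to Karim's branch passes to Karim's issue by representation.
The 1/2 is divided into 2 equal shares of 1/4 among Dalia, Hanan.
Dalia is living and takes 1/4.
Hanan is living and takes 1/4.

Dalia 1/4; Hamid 1/2; Hanan 1/4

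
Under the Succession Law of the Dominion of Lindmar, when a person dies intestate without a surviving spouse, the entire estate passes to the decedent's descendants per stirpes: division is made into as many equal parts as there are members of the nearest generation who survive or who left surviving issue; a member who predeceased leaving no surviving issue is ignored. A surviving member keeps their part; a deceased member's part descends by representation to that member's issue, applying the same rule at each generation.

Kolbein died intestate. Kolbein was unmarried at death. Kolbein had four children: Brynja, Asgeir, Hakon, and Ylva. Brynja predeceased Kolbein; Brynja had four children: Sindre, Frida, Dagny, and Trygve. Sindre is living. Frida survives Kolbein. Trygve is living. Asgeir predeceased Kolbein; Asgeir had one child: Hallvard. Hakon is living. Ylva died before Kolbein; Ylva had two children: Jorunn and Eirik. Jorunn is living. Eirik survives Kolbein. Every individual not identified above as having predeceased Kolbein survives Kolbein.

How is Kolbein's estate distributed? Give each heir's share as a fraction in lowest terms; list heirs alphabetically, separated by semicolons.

Dagny 1/16; Eirik 1/8; Frida 1/16; Hakon 1/4; Hallvard 1/4; Jorunn 1/8; Sindre 1/16; Trygve 1/16

There is no surviving spouse, so the entire estate passes to Kolbein's descendants per stirpes.
The estate is divided into 4 equal shares of 1/4 among Brynja, Asgeir, Hakon, Ylva.
Brynja predeceased; the 1/4 allotted to Brynja's branch passes to Brynja's issue by representation.
The 1/4 is divided into 4 equal shares of 1/16 among Sindre, Frida, Dagny, Trygve.
Sindre is living and takes 1/16.
Frida is living and takes 1/16.
Dagny is living and takes 1/16.
Trygve is living and takes 1/16.
Asgeir predeceased; the 1/4 allotted to Asgeir's branch passes to Asgeir's issue by representation.
Hallvard is the sole taker at this level and receives the full 1/4.
Hakon is living and takes 1/4.
Ylva predeceased; the 1/4 allotted to Ylva's branch passes to Ylva's issue by representation.
The 1/4 is divided into 2 equal shares of 1/8 among Jorunn, Eirik.
Jorunn is living and takes 1/8.
Eirik is living and takes 1/8.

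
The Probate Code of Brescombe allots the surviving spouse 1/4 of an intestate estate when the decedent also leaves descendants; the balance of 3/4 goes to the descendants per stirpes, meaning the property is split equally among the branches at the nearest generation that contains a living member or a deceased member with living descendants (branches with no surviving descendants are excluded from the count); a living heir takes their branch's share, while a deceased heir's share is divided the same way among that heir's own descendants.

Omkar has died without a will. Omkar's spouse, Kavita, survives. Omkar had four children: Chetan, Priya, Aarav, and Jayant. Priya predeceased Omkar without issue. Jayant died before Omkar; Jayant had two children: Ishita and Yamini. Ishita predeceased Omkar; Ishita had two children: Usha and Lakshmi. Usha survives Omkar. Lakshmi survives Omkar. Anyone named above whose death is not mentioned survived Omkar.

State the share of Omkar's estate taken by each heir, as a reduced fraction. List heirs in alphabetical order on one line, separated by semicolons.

Kavita, as surviving spouse, takes 1/4.
The remaining 3/4 passes to Omkar's descendants per stirpes.
Priya left no surviving issue, so that branch lapses and is disregarded.
The 3/4 is divided into 3 equal shares of 1/4 among Chetan, Aarav, Jayant.
Chetan is living and takes 1/4.
Aarav is living and takes 1/4.
Jayant predeceased; the 1/4 allotted to Jayant's branch passes to Jayant's issue by representation.
The 1/4 is divided into 2 equal shares of 1/8 among Ishita, Yamini.
Ishita predeceased; the 1/8 allotted to Ishita's branch passes to Ishita's issue by representation.
The 1/8 is divided into 2 equal shares of 1/16 among Usha, Lakshmi.
Usha is living and takes 1/16.
Lakshmi is living and takes 1/16.
Yamini is living and takes 1/8.

Aarav 1/4; Chetan 1/4; Kavita 1/4; Lakshmi 1/16; Usha 1/16; Yamini 1/8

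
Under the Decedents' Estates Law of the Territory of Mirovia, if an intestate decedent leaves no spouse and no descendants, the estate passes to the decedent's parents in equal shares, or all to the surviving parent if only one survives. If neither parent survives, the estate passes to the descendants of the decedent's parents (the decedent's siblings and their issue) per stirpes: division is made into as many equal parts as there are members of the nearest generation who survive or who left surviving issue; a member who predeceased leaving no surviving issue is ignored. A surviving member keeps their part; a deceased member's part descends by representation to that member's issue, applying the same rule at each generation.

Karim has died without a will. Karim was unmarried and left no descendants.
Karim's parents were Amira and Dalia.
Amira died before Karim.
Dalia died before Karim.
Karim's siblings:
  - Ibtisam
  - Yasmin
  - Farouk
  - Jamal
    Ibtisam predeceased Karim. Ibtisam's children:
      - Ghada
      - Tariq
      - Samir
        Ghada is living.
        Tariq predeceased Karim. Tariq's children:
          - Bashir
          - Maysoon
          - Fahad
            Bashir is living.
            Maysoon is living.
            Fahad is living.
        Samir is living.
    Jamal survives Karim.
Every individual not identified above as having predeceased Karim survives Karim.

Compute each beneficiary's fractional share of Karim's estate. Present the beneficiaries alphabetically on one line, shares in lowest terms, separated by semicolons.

Neither parent survives and there are no descendants, so the estate passes to Karim's siblings and their issue per stirpes.
The estate is divided into 4 equal shares of 1/4 among Ibtisam, Yasmin, Farouk, Jamal.
Ibtisam predeceased; the 1/4 allotted to Ibtisam's branch passes to Ibtisam's issue by representation.
The 1/4 is divided into 3 equal shares of 1/12 among Ghada, Tariq, Samir.
Ghada is living and takes 1/12.
Tariq predeceased; the 1/12 allotted to Tariq's branch passes to Tariq's issue by representation.
The 1/12 is divided into 3 equal shares of 1/36 among Bashir, Maysoon, Fahad.
Bashir is living and takes 1/36.
Maysoon is living and takes 1/36.
Fahad is living and takes 1/36.
Samir is living and takes 1/12.
Yasmin is living and takes 1/4.
Farouk is living and takes 1/4.
Jamal is living and takes 1/4.

Bashir 1/36; Fahad 1/36; Farouk 1/4; Ghada 1/12; Jamal 1/4; Maysoon 1/36; Samir 1/12; Yasmin 1/4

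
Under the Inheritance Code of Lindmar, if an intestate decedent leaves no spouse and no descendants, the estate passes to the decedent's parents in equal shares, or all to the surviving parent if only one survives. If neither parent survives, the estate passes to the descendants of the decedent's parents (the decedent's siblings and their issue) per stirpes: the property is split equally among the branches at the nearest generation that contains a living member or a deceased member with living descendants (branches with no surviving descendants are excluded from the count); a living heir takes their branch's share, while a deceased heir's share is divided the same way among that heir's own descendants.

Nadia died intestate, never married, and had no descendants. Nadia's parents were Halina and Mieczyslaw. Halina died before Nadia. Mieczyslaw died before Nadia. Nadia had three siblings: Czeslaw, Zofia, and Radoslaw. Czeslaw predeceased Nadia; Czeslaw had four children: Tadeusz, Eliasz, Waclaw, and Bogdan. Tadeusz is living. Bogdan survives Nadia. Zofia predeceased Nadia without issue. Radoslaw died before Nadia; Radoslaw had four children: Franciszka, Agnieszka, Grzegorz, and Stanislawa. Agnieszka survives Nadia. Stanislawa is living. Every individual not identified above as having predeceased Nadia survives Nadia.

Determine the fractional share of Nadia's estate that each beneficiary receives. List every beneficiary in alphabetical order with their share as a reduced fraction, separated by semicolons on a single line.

Agnieszka 1/8; Bogdan 1/8; Eliasz 1/8; Franciszka 1/8; Grzegorz 1/8; Stanislawa 1/8; Tadeusz 1/8; Waclaw 1/8

Neither parent survives and there are no descendants, so the estate passes to Nadia's siblings and their issue per stirpes.
Zofia left no surviving issue, so that branch lapses and is disregarded.
The estate is divided into 2 equal shares of 1/2 among Czeslaw, Radoslaw.
Czeslaw predeceased; the 1/2 allotted to Czeslaw's branch passes to Czeslaw's issue by representation.
The 1/2 is divided into 4 equal shares of 1/8 among Tadeusz, Eliasz, Waclaw, Bogdan.
Tadeusz is living and takes 1/8.
Eliasz is living and takes 1/8.
Waclaw is living and takes 1/8.
Bogdan is living and takes 1/8.
Radoslaw predeceased; the 1/2 allotted to Radoslaw's branch passes to Radoslaw's issue by representation.
The 1/2 is divided into 4 equal shares of 1/8 among Franciszka, Agnieszka, Grzegorz, Stanislawa.
Franciszka is living and takes 1/8.
Agnieszka is living and takes 1/8.
Grzegorz is living and takes 1/8.
Stanislawa is living and takes 1/8.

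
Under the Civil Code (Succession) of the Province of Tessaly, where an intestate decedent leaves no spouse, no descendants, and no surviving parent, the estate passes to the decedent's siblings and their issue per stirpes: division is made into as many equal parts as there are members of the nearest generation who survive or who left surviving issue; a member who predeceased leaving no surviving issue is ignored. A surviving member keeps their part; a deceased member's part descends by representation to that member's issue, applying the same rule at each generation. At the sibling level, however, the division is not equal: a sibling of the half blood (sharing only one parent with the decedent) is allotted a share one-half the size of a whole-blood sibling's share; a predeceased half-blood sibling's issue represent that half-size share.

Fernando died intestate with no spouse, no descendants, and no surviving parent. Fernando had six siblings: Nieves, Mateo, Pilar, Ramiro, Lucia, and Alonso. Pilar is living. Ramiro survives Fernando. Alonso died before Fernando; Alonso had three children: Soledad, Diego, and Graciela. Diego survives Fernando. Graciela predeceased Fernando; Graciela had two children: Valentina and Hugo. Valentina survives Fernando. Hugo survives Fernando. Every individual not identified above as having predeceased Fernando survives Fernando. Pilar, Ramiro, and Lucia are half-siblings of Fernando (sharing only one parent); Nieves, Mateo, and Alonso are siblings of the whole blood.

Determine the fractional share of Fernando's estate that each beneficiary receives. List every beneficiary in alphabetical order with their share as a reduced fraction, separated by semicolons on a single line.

Diego 2/27; Hugo 1/27; Lucia 1/9; Mateo 2/9; Nieves 2/9; Pilar 1/9; Ramiro 1/9; Soledad 2/27; Valentina 1/27

No spouse, descendants, or parent survives, so the estate passes to Fernando's siblings per stirpes.
Half-blood siblings count for one-half the weight of whole-blood siblings at the initial division.
Dividing 1 in proportion to weights (total weight 9/2): Nieves (weight 1) → 2/9; Mateo (weight 1) → 2/9; Pilar (weight 1/2) → 1/9; Ramiro (weight 1/2) → 1/9; Lucia (weight 1/2) → 1/9; Alonso (weight 1) → 2/9.
Nieves is living and takes 2/9.
Mateo is living and takes 2/9.
Pilar is living and takes 1/9.
Ramiro is living and takes 1/9.
Lucia is living and takes 1/9.
Alonso predeceased; the 2/9 allotted to Alonso's branch passes to Alonso's issue by representation.
The 2/9 is divided into 3 equal shares of 2/27 among Soledad, Diego, Graciela.
Soledad is living and takes 2/27.
Diego is living and takes 2/27.
Graciela predeceased; the 2/27 allotted to Graciela's branch passes to Graciela's issue by representation.
The 2/27 is divided into 2 equal shares of 1/27 among Valentina, Hugo.
Valentina is living and takes 1/27.
Hugo is living and takes 1/27.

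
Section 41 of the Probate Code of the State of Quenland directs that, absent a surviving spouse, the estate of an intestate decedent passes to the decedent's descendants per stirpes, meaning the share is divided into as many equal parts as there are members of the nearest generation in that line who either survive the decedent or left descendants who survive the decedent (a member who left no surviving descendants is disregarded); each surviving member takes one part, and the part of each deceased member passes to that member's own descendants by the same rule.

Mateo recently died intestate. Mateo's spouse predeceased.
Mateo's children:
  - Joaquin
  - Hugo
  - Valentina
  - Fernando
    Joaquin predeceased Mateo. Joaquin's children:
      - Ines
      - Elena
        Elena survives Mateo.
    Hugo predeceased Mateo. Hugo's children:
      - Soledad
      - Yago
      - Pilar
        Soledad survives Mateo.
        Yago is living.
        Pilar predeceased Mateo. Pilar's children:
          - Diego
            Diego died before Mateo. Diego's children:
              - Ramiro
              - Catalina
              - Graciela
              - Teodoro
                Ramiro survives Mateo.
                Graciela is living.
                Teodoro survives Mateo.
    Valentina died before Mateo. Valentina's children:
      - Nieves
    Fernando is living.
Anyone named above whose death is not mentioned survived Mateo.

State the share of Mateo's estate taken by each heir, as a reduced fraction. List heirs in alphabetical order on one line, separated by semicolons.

Catalina 1/48; Elena 1/8; Fernando 1/4; Graciela 1/48; Ines 1/8; Nieves 1/4; Ramiro 1/48; Soledad 1/12; Teodoro 1/48; Yago 1/12

There is no surviving spouse, so the entire estate passes to Mateo's descendants per stirpes.
The estate is divided into 4 equal shares of 1/4 among Joaquin, Hugo, Valentina, Fernando.
Joaquin predeceased; the 1/4 allotted to Joaquin's branch passes to Joaquin's issue by representation.
The 1/4 is divided into 2 equal shares of 1/8 among Ines, Elena.
Ines is living and takes 1/8.
Elena is living and takes 1/8.
Hugo predeceased; the 1/4 allotted to Hugo's branch passes to Hugo's issue by representation.
The 1/4 is divided into 3 equal shares of 1/12 among Soledad, Yago, Pilar.
Soledad is living and takes 1/12.
Yago is living and takes 1/12.
Pilar predeceased; the 1/12 allotted to Pilar's branch passes to Pilar's issue by representation.
Diego's line is the sole branch at this level, so the full 1/12 passes to Diego's issue by representation.
The 1/12 is divided into 4 equal shares of 1/48 among Ramiro, Catalina, Graciela, Teodoro.
Ramiro is living and takes 1/48.
Catalina is living and takes 1/48.
Graciela is living and takes 1/48.
Teodoro is living and takes 1/48.
Valentina predeceased; the 1/4 allotted to Valentina's branch passes to Valentina's issue by representation.
Nieves is the sole taker at this level and receives the full 1/4.
Fernando is living and takes 1/4.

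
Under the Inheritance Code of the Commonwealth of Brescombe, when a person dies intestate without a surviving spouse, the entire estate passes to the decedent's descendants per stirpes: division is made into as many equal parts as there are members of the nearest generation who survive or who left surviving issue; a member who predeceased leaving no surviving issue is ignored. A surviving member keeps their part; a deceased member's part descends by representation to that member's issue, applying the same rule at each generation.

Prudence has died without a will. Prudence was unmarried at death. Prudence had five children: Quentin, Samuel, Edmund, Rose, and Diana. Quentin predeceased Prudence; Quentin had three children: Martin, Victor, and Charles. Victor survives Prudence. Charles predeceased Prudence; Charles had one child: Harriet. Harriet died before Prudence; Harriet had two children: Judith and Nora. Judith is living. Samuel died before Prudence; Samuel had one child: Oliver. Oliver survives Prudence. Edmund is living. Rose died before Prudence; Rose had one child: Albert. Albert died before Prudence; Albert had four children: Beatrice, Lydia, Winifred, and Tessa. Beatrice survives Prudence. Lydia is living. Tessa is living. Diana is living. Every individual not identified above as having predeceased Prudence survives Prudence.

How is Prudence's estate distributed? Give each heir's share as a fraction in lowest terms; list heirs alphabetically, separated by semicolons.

Beatrice 1/20; Diana 1/5; Edmund 1/5; Judith 1/30; Lydia 1/20; Martin 1/15; Nora 1/30; Oliver 1/5; Tessa 1/20; Victor 1/15; Winifred 1/20

There is no surviving spouse, so the entire estate passes to Prudence's descendants per stirpes.
The estate is divided into 5 equal shares of 1/5 among Quentin, Samuel, Edmund, Rose, Diana.
Quentin predeceased; the 1/5 allotted to Quentin's branch passes to Quentin's issue by representation.
The 1/5 is divided into 3 equal shares of 1/15 among Martin, Victor, Charles.
Martin is living and takes 1/15.
Victor is living and takes 1/15.
Charles predeceased; the 1/15 allotted to Charles's branch passes to Charles's issue by representation.
Harriet's line is the sole branch at this level, so the full 1/15 passes to Harriet's issue by representation.
The 1/15 is divided into 2 equal shares of 1/30 among Judith, Nora.
Judith is living and takes 1/30.
Nora is living and takes 1/30.
Samuel predeceased; the 1/5 allotted to Samuel's branch passes to Samuel's issue by representation.
Oliver is the sole taker at this level and receives the full 1/5.
Edmund is living and takes 1/5.
Rose predeceased; the 1/5 allotted to Rose's branch passes to Rose's issue by representation.
Albert's line is the sole branch at this level, so the full 1/5 passes to Albert's issue by representation.
The 1/5 is divided into 4 equal shares of 1/20 among Beatrice, Lydia, Winifred, Tessa.
Beatrice is living and takes 1/20.
Lydia is living and takes 1/20.
Winifred is living and takes 1/20.
Tessa is living and takes 1/20.
Diana is living and takes 1/5.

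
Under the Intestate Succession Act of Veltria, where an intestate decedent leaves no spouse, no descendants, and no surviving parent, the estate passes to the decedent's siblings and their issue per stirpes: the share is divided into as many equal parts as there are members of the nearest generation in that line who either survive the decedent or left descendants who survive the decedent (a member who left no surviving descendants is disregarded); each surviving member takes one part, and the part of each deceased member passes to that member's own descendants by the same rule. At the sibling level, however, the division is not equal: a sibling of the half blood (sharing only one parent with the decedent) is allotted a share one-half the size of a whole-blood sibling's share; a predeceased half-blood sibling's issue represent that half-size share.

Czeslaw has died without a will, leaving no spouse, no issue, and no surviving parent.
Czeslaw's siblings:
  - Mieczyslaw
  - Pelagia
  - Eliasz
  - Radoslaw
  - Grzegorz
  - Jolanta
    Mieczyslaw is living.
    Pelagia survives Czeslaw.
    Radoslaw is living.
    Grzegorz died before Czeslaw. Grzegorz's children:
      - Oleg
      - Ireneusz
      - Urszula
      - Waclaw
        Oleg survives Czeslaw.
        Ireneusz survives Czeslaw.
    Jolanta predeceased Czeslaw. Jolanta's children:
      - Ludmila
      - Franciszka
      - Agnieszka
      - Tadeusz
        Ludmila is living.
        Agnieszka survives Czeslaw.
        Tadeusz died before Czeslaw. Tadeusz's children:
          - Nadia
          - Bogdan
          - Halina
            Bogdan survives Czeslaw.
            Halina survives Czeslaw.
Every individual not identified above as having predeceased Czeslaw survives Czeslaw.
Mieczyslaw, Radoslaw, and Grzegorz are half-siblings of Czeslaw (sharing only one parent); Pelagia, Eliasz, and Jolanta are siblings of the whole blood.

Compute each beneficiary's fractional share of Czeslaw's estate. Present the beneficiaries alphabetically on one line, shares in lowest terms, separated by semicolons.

Agnieszka 1/18; Bogdan 1/54; Eliasz 2/9; Franciszka 1/18; Halina 1/54; Ireneusz 1/36; Ludmila 1/18; Mieczyslaw 1/9; Nadia 1/54; Oleg 1/36; Pelagia 2/9; Radoslaw 1/9; Urszula 1/36; Waclaw 1/36

No spouse, descendants, or parent survives, so the estate passes to Czeslaw's siblings per stirpes.
Half-blood siblings count for one-half the weight of whole-blood siblings at the initial division.
Dividing 1 in proportion to weights (total weight 9/2): Mieczyslaw (weight 1/2) → 1/9; Pelagia (weight 1) → 2/9; Eliasz (weight 1) → 2/9; Radoslaw (weight 1/2) → 1/9; Grzegorz (weight 1/2) → 1/9; Jolanta (weight 1) → 2/9.
Mieczyslaw is living and takes 1/9.
Pelagia is living and takes 2/9.
Eliasz is living and takes 2/9.
Radoslaw is living and takes 1/9.
Grzegorz predeceased; the 1/9 allotted to Grzegorz's branch passes to Grzegorz's issue by representation.
The 1/9 is divided into 4 equal shares of 1/36 among Oleg, Ireneusz, Urszula, Waclaw.
Oleg is living and takes 1/36.
Ireneusz is living and takes 1/36.
Urszula is living and takes 1/36.
Waclaw is living and takes 1/36.
Jolanta predeceased; the 2/9 allotted to Jolanta's branch passes to Jolanta's issue by representation.
The 2/9 is divided into 4 equal shares of 1/18 among Ludmila, Franciszka, Agnieszka, Tadeusz.
Ludmila is living and takes 1/18.
Franciszka is living and takes 1/18.
Agnieszka is living and takes 1/18.
Tadeusz predeceased; the 1/18 allotted to Tadeusz's branch passes to Tadeusz's issue by representation.
The 1/18 is divided into 3 equal shares of 1/54 among Nadia, Bogdan, Halina.
Nadia is living and takes 1/54.
Bogdan is living and takes 1/54.
Halina is living and takes 1/54.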